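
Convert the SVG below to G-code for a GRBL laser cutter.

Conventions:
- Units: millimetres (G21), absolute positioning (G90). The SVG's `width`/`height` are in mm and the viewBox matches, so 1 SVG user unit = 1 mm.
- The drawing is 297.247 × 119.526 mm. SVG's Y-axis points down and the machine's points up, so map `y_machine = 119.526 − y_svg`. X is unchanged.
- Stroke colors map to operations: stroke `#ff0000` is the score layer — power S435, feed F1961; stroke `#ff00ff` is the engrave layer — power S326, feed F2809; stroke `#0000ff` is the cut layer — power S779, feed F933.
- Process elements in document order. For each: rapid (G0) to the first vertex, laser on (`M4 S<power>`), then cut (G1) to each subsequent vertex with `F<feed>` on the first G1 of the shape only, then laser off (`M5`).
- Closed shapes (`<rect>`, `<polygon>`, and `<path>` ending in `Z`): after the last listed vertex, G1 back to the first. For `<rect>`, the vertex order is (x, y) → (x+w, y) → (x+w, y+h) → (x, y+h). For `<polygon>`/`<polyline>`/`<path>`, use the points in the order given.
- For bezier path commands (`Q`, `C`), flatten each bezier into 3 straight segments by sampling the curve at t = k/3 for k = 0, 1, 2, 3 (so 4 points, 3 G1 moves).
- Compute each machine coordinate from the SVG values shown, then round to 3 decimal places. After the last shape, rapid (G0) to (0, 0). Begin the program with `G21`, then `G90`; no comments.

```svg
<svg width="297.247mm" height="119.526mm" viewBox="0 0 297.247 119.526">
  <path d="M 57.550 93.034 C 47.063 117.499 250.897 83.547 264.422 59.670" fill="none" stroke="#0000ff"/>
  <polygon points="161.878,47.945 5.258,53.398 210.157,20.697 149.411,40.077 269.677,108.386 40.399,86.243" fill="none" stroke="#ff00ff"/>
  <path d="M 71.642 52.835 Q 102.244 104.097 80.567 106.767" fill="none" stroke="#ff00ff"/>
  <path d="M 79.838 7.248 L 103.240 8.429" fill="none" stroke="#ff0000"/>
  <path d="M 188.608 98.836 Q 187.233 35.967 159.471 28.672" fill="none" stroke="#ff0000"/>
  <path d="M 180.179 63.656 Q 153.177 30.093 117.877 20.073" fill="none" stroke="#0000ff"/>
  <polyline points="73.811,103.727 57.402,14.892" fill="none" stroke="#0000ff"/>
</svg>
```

1 u = 1 mm; y_m = 119.526 − y.

[1] `<path>` cubic bezier, #0000ff→cut S779 F933: (57.550,26.492) → (103.517,18.963) → (202.447,35.157) → (264.422,59.856)

[2] `<polygon>` closed polygon, #ff00ff→engrave S326 F2809: (161.878,71.581) → (5.258,66.128) → (210.157,98.829) → (149.411,79.449) → (269.677,11.140) → (40.399,33.283) → (161.878,71.581) (closed)

[3] `<path>` quadratic bezier, #ff00ff→engrave S326 F2809: (71.642,66.691) → (86.235,37.915) → (89.210,19.938) → (80.567,12.759)

[4] `<path>` line segment, #ff0000→score S435 F1961: (79.838,112.278) → (103.240,111.097)

[5] `<path>` quadratic bezier, #ff0000→score S435 F1961: (188.608,20.690) → (184.759,56.428) → (175.047,79.816) → (159.471,90.854)

[6] `<path>` quadratic bezier, #0000ff→cut S779 F933: (180.179,55.870) → (161.256,75.629) → (140.488,90.157) → (117.877,99.453)

[7] `<polyline>` line segment, #0000ff→cut S779 F933: (73.811,15.799) → (57.402,104.634)

G21
G90
G0 X57.550 Y26.492
M4 S779
G1 X103.517 Y18.963 F933
G1 X202.447 Y35.157
G1 X264.422 Y59.856
M5
G0 X161.878 Y71.581
M4 S326
G1 X5.258 Y66.128 F2809
G1 X210.157 Y98.829
G1 X149.411 Y79.449
G1 X269.677 Y11.140
G1 X40.399 Y33.283
G1 X161.878 Y71.581
M5
G0 X71.642 Y66.691
M4 S326
G1 X86.235 Y37.915 F2809
G1 X89.210 Y19.938
G1 X80.567 Y12.759
M5
G0 X79.838 Y112.278
M4 S435
G1 X103.240 Y111.097 F1961
M5
G0 X188.608 Y20.690
M4 S435
G1 X184.759 Y56.428 F1961
G1 X175.047 Y79.816
G1 X159.471 Y90.854
M5
G0 X180.179 Y55.870
M4 S779
G1 X161.256 Y75.629 F933
G1 X140.488 Y90.157
G1 X117.877 Y99.453
M5
G0 X73.811 Y15.799
M4 S779
G1 X57.402 Y104.634 F933
M5
G0 X0.000 Y0.000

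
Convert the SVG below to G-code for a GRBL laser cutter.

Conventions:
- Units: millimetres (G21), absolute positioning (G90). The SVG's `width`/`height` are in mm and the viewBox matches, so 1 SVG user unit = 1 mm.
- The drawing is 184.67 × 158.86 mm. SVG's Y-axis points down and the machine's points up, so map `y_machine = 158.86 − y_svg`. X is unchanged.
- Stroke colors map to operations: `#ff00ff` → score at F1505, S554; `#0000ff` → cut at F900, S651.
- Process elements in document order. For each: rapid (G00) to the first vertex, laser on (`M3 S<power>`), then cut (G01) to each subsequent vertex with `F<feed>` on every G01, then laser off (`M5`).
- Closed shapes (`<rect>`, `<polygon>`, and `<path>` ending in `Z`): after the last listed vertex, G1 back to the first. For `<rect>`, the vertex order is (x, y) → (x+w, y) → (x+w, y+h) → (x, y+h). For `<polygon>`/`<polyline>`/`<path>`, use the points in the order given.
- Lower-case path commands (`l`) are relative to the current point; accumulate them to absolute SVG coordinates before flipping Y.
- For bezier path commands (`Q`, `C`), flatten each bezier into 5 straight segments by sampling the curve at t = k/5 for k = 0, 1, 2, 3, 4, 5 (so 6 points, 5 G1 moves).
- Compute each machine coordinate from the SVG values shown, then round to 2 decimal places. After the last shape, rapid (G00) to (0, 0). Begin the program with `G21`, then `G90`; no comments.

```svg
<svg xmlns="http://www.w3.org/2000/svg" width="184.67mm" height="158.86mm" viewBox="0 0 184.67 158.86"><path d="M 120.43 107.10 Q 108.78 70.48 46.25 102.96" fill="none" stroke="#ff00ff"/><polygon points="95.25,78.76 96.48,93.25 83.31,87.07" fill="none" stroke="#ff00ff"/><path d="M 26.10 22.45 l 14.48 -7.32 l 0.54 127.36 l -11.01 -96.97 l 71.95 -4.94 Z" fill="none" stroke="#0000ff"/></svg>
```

G21
G90
G00 X120.43 Y51.76
M3 S554
G01 X113.73 Y63.64 F1505
G01 X102.97 Y70.00 F1505
G01 X88.13 Y70.83 F1505
G01 X69.23 Y66.13 F1505
G01 X46.25 Y55.90 F1505
M5
G00 X95.25 Y80.10
M3 S554
G01 X96.48 Y65.61 F1505
G01 X83.31 Y71.79 F1505
G01 X95.25 Y80.10 F1505
M5
G00 X26.10 Y136.41
M3 S651
G01 X40.58 Y143.73 F900
G01 X41.12 Y16.37 F900
G01 X30.11 Y113.34 F900
G01 X102.06 Y118.28 F900
G01 X26.10 Y136.41 F900
M5
G00 X0.00 Y0.00

viewBox `0 0 184.67 158.86` with mm width/height → 1 unit = 1 mm. Flip: y_m = 158.86 − y_svg.

**Shape 1** — `<path>` quadratic bezier, stroke `#ff00ff` → score (S554, F1505). Control points (SVG): P0=(120.43,107.10), P1=(108.78,70.48), P2=(46.25,102.96); sampled at t=k/5. Machine vertices: (120.43,51.76) → (113.73,63.64) → (102.97,70.00) → (88.13,70.83) → (69.23,66.13) → (46.25,55.90). Open path.

**Shape 2** — `<polygon>` regular polygon, stroke `#ff00ff` → score (S554, F1505). Machine vertices: (95.25,80.10) → (96.48,65.61) → (83.31,71.79) → (95.25,80.10). Closed: final G1 returns to the first vertex.

**Shape 3** — `<path>` closed polygon, stroke `#0000ff` → cut (S651, F900). Machine vertices: (26.10,136.41) → (40.58,143.73) → (41.12,16.37) → (30.11,113.34) → (102.06,118.28) → (26.10,136.41). Closed: final G1 returns to the first vertex.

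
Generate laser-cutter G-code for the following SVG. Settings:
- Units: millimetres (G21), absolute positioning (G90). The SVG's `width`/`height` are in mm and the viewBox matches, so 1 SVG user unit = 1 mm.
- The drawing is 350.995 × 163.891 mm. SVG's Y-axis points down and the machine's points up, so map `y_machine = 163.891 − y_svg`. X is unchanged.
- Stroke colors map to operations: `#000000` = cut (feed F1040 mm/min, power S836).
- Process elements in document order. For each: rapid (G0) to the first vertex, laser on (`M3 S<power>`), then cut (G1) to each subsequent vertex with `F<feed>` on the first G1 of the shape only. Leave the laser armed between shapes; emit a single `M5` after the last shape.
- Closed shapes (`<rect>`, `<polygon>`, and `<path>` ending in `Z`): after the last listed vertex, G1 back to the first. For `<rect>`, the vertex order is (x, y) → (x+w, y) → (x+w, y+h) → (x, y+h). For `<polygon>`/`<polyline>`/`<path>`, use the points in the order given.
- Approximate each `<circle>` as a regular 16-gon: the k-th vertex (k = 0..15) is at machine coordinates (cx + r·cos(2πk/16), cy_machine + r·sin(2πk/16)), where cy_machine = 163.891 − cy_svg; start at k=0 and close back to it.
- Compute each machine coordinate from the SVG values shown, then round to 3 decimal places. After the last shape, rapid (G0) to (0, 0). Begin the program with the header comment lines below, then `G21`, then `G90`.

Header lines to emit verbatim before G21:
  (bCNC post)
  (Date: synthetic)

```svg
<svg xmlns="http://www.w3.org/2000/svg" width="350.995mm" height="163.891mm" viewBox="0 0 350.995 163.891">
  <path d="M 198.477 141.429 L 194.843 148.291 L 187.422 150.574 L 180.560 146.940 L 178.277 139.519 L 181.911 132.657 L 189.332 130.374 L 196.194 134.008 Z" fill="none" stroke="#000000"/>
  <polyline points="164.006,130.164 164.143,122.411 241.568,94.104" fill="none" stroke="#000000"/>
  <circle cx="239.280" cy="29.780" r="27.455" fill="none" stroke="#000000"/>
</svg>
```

(bCNC post)
(Date: synthetic)
G21
G90
G0 X198.477 Y22.462
M3 S836
G1 X194.843 Y15.600 F1040
G1 X187.422 Y13.317
G1 X180.560 Y16.951
G1 X178.277 Y24.372
G1 X181.911 Y31.234
G1 X189.332 Y33.517
G1 X196.194 Y29.883
G1 X198.477 Y22.462
G0 X164.006 Y33.727
M3 S836
G1 X164.143 Y41.480 F1040
G1 X241.568 Y69.787
G0 X266.735 Y134.111
M3 S836
G1 X264.645 Y144.618 F1040
G1 X258.694 Y153.525
G1 X249.787 Y159.476
G1 X239.280 Y161.566
G1 X228.773 Y159.476
G1 X219.866 Y153.525
G1 X213.915 Y144.618
G1 X211.825 Y134.111
G1 X213.915 Y123.604
G1 X219.866 Y114.697
G1 X228.773 Y108.746
G1 X239.280 Y106.656
G1 X249.787 Y108.746
G1 X258.694 Y114.697
G1 X264.645 Y123.604
G1 X266.735 Y134.111
M5
G0 X0.000 Y0.000

viewBox `0 0 350.995 163.891` with mm width/height → 1 unit = 1 mm. Flip: y_m = 163.891 − y_svg.

**Shape 1** — `<path>` regular polygon, stroke `#000000` → cut (S836, F1040). Machine vertices: (198.477,22.462) → (194.843,15.600) → (187.422,13.317) → (180.560,16.951) → (178.277,24.372) → (181.911,31.234) → (189.332,33.517) → (196.194,29.883) → (198.477,22.462). Closed: final G1 returns to the first vertex.

**Shape 2** — `<polyline>` open polyline, stroke `#000000` → cut (S836, F1040). Machine vertices: (164.006,33.727) → (164.143,41.480) → (241.568,69.787). Open path.

**Shape 3** — `<circle>` circle, stroke `#000000` → cut (S836, F1040). Machine vertices: (266.735,134.111) → (264.645,144.618) → (258.694,153.525) → (249.787,159.476) → (239.280,161.566) → (228.773,159.476) → (219.866,153.525) → (213.915,144.618) → (211.825,134.111) → (213.915,123.604) → (219.866,114.697) → (228.773,108.746) → (239.280,106.656) → (249.787,108.746) → (258.694,114.697) → (264.645,123.604) → (266.735,134.111). Closed: final G1 returns to the first vertex.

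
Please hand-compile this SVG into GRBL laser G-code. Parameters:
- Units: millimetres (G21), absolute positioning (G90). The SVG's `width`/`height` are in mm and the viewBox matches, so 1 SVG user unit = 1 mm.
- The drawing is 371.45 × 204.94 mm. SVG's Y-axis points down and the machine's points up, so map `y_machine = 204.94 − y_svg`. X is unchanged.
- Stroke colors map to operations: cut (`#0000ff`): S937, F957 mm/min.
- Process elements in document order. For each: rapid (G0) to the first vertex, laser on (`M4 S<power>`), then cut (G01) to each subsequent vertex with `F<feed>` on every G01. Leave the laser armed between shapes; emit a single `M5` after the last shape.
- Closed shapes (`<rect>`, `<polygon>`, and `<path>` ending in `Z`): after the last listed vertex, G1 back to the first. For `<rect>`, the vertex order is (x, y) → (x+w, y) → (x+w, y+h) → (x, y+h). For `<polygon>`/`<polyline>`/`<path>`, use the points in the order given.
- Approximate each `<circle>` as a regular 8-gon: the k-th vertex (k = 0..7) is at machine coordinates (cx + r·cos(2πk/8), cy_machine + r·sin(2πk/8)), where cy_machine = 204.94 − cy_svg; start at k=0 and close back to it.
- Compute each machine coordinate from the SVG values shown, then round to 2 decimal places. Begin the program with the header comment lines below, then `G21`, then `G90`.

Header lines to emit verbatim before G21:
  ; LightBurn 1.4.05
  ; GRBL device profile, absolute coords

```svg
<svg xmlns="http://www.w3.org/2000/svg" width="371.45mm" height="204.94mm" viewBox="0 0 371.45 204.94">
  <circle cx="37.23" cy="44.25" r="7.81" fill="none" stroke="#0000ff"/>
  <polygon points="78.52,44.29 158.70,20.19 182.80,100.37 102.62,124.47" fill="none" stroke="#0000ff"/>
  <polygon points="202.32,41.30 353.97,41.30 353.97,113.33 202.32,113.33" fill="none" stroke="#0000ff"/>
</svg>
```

1 u = 1 mm; y_m = 204.94 − y.

[1] `<circle>` circle, #0000ff→cut S937 F957: (45.04,160.69) → (42.75,166.21) → (37.23,168.50) → (31.71,166.21) → (29.42,160.69) → (31.71,155.17) → (37.23,152.88) → (42.75,155.17) → (45.04,160.69) (closed)

[2] `<polygon>` regular polygon, #0000ff→cut S937 F957: (78.52,160.65) → (158.70,184.75) → (182.80,104.57) → (102.62,80.47) → (78.52,160.65) (closed)

[3] `<polygon>` rectangle, #0000ff→cut S937 F957: (202.32,163.64) → (353.97,163.64) → (353.97,91.61) → (202.32,91.61) → (202.32,163.64) (closed)

; LightBurn 1.4.05
; GRBL device profile, absolute coords
G21
G90
G0 X45.04 Y160.69
M4 S937
G01 X42.75 Y166.21 F957
G01 X37.23 Y168.50 F957
G01 X31.71 Y166.21 F957
G01 X29.42 Y160.69 F957
G01 X31.71 Y155.17 F957
G01 X37.23 Y152.88 F957
G01 X42.75 Y155.17 F957
G01 X45.04 Y160.69 F957
G0 X78.52 Y160.65
M4 S937
G01 X158.70 Y184.75 F957
G01 X182.80 Y104.57 F957
G01 X102.62 Y80.47 F957
G01 X78.52 Y160.65 F957
G0 X202.32 Y163.64
M4 S937
G01 X353.97 Y163.64 F957
G01 X353.97 Y91.61 F957
G01 X202.32 Y91.61 F957
G01 X202.32 Y163.64 F957
M5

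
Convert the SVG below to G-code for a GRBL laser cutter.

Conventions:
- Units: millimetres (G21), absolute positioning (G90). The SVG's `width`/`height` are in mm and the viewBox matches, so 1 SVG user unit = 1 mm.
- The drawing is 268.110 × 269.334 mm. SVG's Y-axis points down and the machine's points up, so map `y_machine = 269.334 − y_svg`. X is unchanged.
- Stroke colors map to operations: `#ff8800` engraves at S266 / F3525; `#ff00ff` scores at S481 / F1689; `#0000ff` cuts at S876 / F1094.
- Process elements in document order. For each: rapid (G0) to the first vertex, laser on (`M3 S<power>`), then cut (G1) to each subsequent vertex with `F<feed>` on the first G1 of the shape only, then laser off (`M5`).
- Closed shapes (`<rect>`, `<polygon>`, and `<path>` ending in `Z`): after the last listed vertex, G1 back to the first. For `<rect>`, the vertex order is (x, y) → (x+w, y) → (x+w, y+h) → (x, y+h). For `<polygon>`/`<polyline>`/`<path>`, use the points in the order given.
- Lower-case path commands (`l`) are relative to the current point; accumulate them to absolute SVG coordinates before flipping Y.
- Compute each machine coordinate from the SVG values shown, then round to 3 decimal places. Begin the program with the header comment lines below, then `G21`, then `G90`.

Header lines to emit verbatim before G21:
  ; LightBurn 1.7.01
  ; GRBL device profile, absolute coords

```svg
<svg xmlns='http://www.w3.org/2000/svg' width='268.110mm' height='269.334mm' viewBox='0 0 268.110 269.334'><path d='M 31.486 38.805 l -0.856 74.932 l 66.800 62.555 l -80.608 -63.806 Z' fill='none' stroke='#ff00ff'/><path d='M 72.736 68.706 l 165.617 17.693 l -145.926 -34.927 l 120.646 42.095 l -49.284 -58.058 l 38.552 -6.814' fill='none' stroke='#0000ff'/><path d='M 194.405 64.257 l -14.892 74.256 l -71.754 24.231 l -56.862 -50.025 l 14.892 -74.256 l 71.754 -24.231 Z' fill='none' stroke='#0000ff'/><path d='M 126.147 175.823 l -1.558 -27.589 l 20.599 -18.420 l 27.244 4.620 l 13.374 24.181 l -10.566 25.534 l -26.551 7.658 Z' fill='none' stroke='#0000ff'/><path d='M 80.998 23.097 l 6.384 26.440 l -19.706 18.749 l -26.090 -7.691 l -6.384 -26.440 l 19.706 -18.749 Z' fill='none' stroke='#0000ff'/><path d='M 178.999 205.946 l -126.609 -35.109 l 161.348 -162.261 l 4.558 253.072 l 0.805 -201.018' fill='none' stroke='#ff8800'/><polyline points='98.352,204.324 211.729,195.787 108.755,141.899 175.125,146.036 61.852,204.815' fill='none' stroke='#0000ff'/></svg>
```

1 u = 1 mm; y_m = 269.334 − y.

[1] `<path>` closed polygon, #ff00ff→score S481 F1689: (31.486,230.529) → (30.630,155.597) → (97.430,93.042) → (16.822,156.848) → (31.486,230.529) (closed)

[2] `<path>` open polyline, #0000ff→cut S876 F1094: (72.736,200.628) → (238.353,182.935) → (92.427,217.862) → (213.073,175.767) → (163.789,233.825) → (202.341,240.639)

[3] `<path>` regular polygon, #0000ff→cut S876 F1094: (194.405,205.077) → (179.513,130.821) → (107.759,106.590) → (50.897,156.615) → (65.789,230.871) → (137.543,255.102) → (194.405,205.077) (closed)

[4] `<path>` regular polygon, #0000ff→cut S876 F1094: (126.147,93.511) → (124.589,121.100) → (145.188,139.520) → (172.432,134.900) → (185.806,110.719) → (175.240,85.185) → (148.689,77.527) → (126.147,93.511) (closed)

[5] `<path>` regular polygon, #0000ff→cut S876 F1094: (80.998,246.237) → (87.382,219.797) → (67.676,201.048) → (41.586,208.739) → (35.202,235.179) → (54.908,253.928) → (80.998,246.237) (closed)

[6] `<path>` open polyline, #ff8800→engrave S266 F3525: (178.999,63.388) → (52.390,98.497) → (213.738,260.758) → (218.296,7.686) → (219.101,208.704)

[7] `<polyline>` open polyline, #0000ff→cut S876 F1094: (98.352,65.010) → (211.729,73.547) → (108.755,127.435) → (175.125,123.298) → (61.852,64.519)

; LightBurn 1.7.01
; GRBL device profile, absolute coords
G21
G90
G0 X31.486 Y230.529
M3 S481
G1 X30.630 Y155.597 F1689
G1 X97.430 Y93.042
G1 X16.822 Y156.848
G1 X31.486 Y230.529
M5
G0 X72.736 Y200.628
M3 S876
G1 X238.353 Y182.935 F1094
G1 X92.427 Y217.862
G1 X213.073 Y175.767
G1 X163.789 Y233.825
G1 X202.341 Y240.639
M5
G0 X194.405 Y205.077
M3 S876
G1 X179.513 Y130.821 F1094
G1 X107.759 Y106.590
G1 X50.897 Y156.615
G1 X65.789 Y230.871
G1 X137.543 Y255.102
G1 X194.405 Y205.077
M5
G0 X126.147 Y93.511
M3 S876
G1 X124.589 Y121.100 F1094
G1 X145.188 Y139.520
G1 X172.432 Y134.900
G1 X185.806 Y110.719
G1 X175.240 Y85.185
G1 X148.689 Y77.527
G1 X126.147 Y93.511
M5
G0 X80.998 Y246.237
M3 S876
G1 X87.382 Y219.797 F1094
G1 X67.676 Y201.048
G1 X41.586 Y208.739
G1 X35.202 Y235.179
G1 X54.908 Y253.928
G1 X80.998 Y246.237
M5
G0 X178.999 Y63.388
M3 S266
G1 X52.390 Y98.497 F3525
G1 X213.738 Y260.758
G1 X218.296 Y7.686
G1 X219.101 Y208.704
M5
G0 X98.352 Y65.010
M3 S876
G1 X211.729 Y73.547 F1094
G1 X108.755 Y127.435
G1 X175.125 Y123.298
G1 X61.852 Y64.519
M5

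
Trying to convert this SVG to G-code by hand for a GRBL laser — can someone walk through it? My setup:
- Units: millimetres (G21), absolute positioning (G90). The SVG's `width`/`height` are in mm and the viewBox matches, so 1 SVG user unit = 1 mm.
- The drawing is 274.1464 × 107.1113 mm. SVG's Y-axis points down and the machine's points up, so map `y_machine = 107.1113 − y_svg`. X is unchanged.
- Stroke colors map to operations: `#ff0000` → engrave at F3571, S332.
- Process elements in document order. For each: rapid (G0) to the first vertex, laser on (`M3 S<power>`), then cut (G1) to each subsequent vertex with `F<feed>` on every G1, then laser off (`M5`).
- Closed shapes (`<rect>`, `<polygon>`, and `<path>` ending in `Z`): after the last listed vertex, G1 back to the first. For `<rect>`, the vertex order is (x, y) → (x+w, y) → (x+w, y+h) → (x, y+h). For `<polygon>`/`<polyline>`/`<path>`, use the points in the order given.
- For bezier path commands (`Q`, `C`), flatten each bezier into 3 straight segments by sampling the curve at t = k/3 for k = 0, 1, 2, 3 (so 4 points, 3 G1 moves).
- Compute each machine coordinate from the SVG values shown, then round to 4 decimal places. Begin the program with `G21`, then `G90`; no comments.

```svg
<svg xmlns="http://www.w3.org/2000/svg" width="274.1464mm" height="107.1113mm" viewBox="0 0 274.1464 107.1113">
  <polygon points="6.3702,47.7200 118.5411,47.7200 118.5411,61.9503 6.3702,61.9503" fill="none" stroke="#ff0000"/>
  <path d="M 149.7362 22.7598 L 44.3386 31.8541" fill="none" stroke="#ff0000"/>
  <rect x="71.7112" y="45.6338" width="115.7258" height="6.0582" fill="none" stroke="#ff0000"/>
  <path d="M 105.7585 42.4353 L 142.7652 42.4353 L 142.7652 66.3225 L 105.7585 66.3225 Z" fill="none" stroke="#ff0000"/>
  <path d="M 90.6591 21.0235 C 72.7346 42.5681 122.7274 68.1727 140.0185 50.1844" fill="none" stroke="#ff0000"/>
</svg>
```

Since the viewBox matches the mm dimensions, user units are millimetres directly. The only transform is the Y-flip y_m = 107.1113 − y_svg.

Shape 1 is a rectangle drawn with `<polygon>`. Its stroke #ff0000 means engrave at S332, F3571. After flipping Y the toolpath is (6.3702,59.3913) → (118.5411,59.3913) → (118.5411,45.1610) → (6.3702,45.1610) → (6.3702,59.3913), returning to the start.

Shape 2 is a line segment drawn with `<path>`. Its stroke #ff0000 means engrave at S332, F3571. After flipping Y the toolpath is (149.7362,84.3515) → (44.3386,75.2572).

Shape 3 is a rectangle drawn with `<rect>`. Its stroke #ff0000 means engrave at S332, F3571. After flipping Y the toolpath is (71.7112,61.4775) → (187.4370,61.4775) → (187.4370,55.4193) → (71.7112,55.4193) → (71.7112,61.4775), returning to the start.

Shape 4 is a rectangle drawn with `<path>`. Its stroke #ff0000 means engrave at S332, F3571. After flipping Y the toolpath is (105.7585,64.6760) → (142.7652,64.6760) → (142.7652,40.7888) → (105.7585,40.7888) → (105.7585,64.6760), returning to the start.

Shape 5 is a cubic bezier drawn with `<path>`. Its stroke #ff0000 means engrave at S332, F3571. After flipping Y the toolpath is (90.6591,86.0878) → (91.6471,64.9548) → (115.5535,51.7046) → (140.0185,56.9269).

G21
G90
G0 X6.3702 Y59.3913
M3 S332
G1 X118.5411 Y59.3913 F3571
G1 X118.5411 Y45.1610 F3571
G1 X6.3702 Y45.1610 F3571
G1 X6.3702 Y59.3913 F3571
M5
G0 X149.7362 Y84.3515
M3 S332
G1 X44.3386 Y75.2572 F3571
M5
G0 X71.7112 Y61.4775
M3 S332
G1 X187.4370 Y61.4775 F3571
G1 X187.4370 Y55.4193 F3571
G1 X71.7112 Y55.4193 F3571
G1 X71.7112 Y61.4775 F3571
M5
G0 X105.7585 Y64.6760
M3 S332
G1 X142.7652 Y64.6760 F3571
G1 X142.7652 Y40.7888 F3571
G1 X105.7585 Y40.7888 F3571
G1 X105.7585 Y64.6760 F3571
M5
G0 X90.6591 Y86.0878
M3 S332
G1 X91.6471 Y64.9548 F3571
G1 X115.5535 Y51.7046 F3571
G1 X140.0185 Y56.9269 F3571
M5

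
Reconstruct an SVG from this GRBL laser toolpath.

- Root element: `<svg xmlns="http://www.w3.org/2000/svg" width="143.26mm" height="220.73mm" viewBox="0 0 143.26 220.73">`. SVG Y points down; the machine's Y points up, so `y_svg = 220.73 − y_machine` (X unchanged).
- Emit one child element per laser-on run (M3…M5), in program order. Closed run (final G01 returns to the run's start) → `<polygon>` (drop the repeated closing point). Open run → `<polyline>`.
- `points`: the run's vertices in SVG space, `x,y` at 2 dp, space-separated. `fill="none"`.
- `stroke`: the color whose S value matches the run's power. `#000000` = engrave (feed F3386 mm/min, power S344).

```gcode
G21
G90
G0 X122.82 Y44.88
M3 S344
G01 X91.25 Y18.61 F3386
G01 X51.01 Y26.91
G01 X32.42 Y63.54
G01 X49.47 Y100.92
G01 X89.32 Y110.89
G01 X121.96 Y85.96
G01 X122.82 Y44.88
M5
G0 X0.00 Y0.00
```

<svg xmlns="http://www.w3.org/2000/svg" width="143.26mm" height="220.73mm" viewBox="0 0 143.26 220.73">
  <polygon points="122.82,175.85 91.25,202.12 51.01,193.82 32.42,157.19 49.47,119.81 89.32,109.84 121.96,134.77" fill="none" stroke="#000000"/>
</svg>

Each laser-on run becomes one SVG element. Flip Y back into SVG space with y_svg = 220.73 − y_machine. Every run uses S344, so all elements get stroke `#000000` (engrave).

Run 1: The run returns to its start, so emit a `<polygon>` with points (Y-flipped): 122.82,175.85 91.25,202.12 51.01,193.82 32.42,157.19 49.47,119.81 89.32,109.84 121.96,134.77.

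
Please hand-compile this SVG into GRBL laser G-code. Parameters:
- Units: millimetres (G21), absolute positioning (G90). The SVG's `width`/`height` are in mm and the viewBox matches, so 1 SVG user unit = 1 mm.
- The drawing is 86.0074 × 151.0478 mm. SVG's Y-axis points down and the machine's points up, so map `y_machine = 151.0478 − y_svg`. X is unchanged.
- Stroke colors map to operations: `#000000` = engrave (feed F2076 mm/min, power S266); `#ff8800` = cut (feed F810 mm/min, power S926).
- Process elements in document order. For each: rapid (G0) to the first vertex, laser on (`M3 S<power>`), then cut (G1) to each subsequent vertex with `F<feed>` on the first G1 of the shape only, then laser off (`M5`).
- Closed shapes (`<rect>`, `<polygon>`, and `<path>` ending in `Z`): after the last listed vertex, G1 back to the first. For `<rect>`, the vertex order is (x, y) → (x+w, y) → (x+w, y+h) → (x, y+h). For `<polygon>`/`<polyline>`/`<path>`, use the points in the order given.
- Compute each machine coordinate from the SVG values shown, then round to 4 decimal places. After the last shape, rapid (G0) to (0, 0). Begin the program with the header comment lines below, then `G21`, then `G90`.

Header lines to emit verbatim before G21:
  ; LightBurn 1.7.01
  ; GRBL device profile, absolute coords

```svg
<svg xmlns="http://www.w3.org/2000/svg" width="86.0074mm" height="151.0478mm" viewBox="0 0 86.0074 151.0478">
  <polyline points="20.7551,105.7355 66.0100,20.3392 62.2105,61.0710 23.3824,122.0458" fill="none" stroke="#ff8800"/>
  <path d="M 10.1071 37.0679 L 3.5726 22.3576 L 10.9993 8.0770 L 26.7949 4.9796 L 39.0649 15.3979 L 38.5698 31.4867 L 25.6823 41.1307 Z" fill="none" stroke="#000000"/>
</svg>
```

Since the viewBox matches the mm dimensions, user units are millimetres directly. The only transform is the Y-flip y_m = 151.0478 − y_svg.

Shape 1 is a open polyline drawn with `<polyline>`. Its stroke #ff8800 means cut at S926, F810. After flipping Y the toolpath is (20.7551,45.3123) → (66.0100,130.7086) → (62.2105,89.9768) → (23.3824,29.0020).

Shape 2 is a regular polygon drawn with `<path>`. Its stroke #000000 means engrave at S266, F2076. After flipping Y the toolpath is (10.1071,113.9799) → (3.5726,128.6902) → (10.9993,142.9708) → (26.7949,146.0682) → (39.0649,135.6499) → (38.5698,119.5611) → (25.6823,109.9171) → (10.1071,113.9799), returning to the start.

; LightBurn 1.7.01
; GRBL device profile, absolute coords
G21
G90
G0 X20.7551 Y45.3123
M3 S926
G1 X66.0100 Y130.7086 F810
G1 X62.2105 Y89.9768
G1 X23.3824 Y29.0020
M5
G0 X10.1071 Y113.9799
M3 S266
G1 X3.5726 Y128.6902 F2076
G1 X10.9993 Y142.9708
G1 X26.7949 Y146.0682
G1 X39.0649 Y135.6499
G1 X38.5698 Y119.5611
G1 X25.6823 Y109.9171
G1 X10.1071 Y113.9799
M5
G0 X0.0000 Y0.0000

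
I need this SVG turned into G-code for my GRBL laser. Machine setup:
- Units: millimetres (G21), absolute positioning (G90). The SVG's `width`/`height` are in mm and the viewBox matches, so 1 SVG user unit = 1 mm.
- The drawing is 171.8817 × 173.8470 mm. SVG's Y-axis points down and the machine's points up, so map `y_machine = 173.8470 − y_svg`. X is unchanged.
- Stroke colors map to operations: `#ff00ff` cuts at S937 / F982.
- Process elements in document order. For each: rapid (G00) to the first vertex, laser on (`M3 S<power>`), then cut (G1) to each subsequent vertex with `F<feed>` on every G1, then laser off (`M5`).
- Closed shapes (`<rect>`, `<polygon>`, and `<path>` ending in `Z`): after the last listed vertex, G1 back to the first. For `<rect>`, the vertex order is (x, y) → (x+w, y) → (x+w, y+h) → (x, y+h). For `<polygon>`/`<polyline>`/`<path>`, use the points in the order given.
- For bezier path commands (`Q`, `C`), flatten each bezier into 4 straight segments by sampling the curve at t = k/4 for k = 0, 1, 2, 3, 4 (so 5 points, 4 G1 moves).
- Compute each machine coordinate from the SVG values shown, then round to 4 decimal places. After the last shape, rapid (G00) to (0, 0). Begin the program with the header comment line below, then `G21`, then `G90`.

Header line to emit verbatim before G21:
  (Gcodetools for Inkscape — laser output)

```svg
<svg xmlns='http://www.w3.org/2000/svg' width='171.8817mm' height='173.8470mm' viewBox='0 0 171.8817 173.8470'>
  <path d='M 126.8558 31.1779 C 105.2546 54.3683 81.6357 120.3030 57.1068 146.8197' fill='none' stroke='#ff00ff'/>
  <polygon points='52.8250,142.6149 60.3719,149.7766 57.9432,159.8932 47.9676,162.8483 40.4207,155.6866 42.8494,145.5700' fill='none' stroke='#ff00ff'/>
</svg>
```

1 u = 1 mm; y_m = 173.8470 − y.

[1] `<path>` cubic bezier, #ff00ff→cut S937 F982: (126.8558,142.6691) → (110.2939,118.5455) → (93.0792,86.0956) → (75.3155,53.0219) → (57.1068,27.0273)

[2] `<polygon>` regular polygon, #ff00ff→cut S937 F982: (52.8250,31.2321) → (60.3719,24.0704) → (57.9432,13.9538) → (47.9676,10.9987) → (40.4207,18.1604) → (42.8494,28.2770) → (52.8250,31.2321) (closed)

(Gcodetools for Inkscape — laser output)
G21
G90
G00 X126.8558 Y142.6691
M3 S937
G1 X110.2939 Y118.5455 F982
G1 X93.0792 Y86.0956 F982
G1 X75.3155 Y53.0219 F982
G1 X57.1068 Y27.0273 F982
M5
G00 X52.8250 Y31.2321
M3 S937
G1 X60.3719 Y24.0704 F982
G1 X57.9432 Y13.9538 F982
G1 X47.9676 Y10.9987 F982
G1 X40.4207 Y18.1604 F982
G1 X42.8494 Y28.2770 F982
G1 X52.8250 Y31.2321 F982
M5
G00 X0.0000 Y0.0000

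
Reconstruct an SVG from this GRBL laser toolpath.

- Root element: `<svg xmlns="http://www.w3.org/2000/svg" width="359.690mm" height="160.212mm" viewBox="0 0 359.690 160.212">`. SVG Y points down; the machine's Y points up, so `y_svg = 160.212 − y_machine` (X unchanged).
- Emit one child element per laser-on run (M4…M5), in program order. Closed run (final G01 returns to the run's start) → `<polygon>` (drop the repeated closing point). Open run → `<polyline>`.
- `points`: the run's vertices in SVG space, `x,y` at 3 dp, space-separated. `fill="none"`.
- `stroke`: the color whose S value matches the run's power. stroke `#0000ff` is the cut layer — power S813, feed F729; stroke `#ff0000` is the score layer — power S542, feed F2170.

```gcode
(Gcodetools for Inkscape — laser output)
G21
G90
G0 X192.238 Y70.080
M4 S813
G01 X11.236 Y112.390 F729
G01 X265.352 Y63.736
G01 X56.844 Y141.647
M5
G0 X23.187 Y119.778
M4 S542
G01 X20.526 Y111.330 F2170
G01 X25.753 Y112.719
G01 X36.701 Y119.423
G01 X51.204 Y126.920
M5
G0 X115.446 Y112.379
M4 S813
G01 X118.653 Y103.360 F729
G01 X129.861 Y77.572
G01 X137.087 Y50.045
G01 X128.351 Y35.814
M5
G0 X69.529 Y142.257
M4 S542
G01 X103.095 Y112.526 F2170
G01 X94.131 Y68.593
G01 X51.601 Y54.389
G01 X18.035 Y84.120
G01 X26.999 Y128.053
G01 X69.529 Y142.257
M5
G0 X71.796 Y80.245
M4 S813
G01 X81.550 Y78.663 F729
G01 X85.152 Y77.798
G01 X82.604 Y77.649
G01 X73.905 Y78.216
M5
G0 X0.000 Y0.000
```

y_svg = 160.212 − y_m.

[1] S813→`#0000ff` (cut); open run; points: 192.238,90.132 11.236,47.822 265.352,96.476 56.844,18.565

[2] S542→`#ff0000` (score); open run; points: 23.187,40.434 20.526,48.882 25.753,47.493 36.701,40.789 51.204,33.292

[3] S813→`#0000ff` (cut); open run; points: 115.446,47.833 118.653,56.852 129.861,82.640 137.087,110.167 128.351,124.398

[4] S542→`#ff0000` (score); closed run; points: 69.529,17.955 103.095,47.686 94.131,91.619 51.601,105.823 18.035,76.092 26.999,32.159

[5] S813→`#0000ff` (cut); open run; points: 71.796,79.967 81.550,81.549 85.152,82.414 82.604,82.563 73.905,81.996

<svg xmlns="http://www.w3.org/2000/svg" width="359.690mm" height="160.212mm" viewBox="0 0 359.690 160.212">
  <polyline points="192.238,90.132 11.236,47.822 265.352,96.476 56.844,18.565" fill="none" stroke="#0000ff"/>
  <polyline points="23.187,40.434 20.526,48.882 25.753,47.493 36.701,40.789 51.204,33.292" fill="none" stroke="#ff0000"/>
  <polyline points="115.446,47.833 118.653,56.852 129.861,82.640 137.087,110.167 128.351,124.398" fill="none" stroke="#0000ff"/>
  <polygon points="69.529,17.955 103.095,47.686 94.131,91.619 51.601,105.823 18.035,76.092 26.999,32.159" fill="none" stroke="#ff0000"/>
  <polyline points="71.796,79.967 81.550,81.549 85.152,82.414 82.604,82.563 73.905,81.996" fill="none" stroke="#0000ff"/>
</svg>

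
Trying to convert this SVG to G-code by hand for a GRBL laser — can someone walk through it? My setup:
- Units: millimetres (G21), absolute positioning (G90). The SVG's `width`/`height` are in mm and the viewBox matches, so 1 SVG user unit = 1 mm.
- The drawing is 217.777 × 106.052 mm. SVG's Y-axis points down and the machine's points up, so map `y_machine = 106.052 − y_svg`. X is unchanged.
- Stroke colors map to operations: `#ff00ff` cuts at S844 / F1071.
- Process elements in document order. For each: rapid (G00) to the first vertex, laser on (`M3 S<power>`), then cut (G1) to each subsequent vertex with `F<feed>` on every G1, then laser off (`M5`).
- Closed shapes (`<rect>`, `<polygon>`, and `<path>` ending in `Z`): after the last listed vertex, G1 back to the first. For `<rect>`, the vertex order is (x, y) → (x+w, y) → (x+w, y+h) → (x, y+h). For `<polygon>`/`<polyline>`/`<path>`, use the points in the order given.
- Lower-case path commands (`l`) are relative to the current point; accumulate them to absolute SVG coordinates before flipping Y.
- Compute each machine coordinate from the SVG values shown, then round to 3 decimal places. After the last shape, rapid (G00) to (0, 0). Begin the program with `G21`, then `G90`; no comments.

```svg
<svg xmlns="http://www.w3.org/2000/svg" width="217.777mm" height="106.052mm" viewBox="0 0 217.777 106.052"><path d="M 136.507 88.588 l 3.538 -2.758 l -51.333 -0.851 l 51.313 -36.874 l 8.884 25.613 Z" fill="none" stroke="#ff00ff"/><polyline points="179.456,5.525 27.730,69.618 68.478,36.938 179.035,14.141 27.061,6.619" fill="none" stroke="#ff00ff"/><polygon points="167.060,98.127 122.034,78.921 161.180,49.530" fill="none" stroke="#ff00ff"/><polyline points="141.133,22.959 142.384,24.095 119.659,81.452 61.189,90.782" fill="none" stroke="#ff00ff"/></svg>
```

Since the viewBox matches the mm dimensions, user units are millimetres directly. The only transform is the Y-flip y_m = 106.052 − y_svg.

Shape 1 is a closed polygon drawn with `<path>`. Its stroke #ff00ff means cut at S844, F1071. After flipping Y the toolpath is (136.507,17.464) → (140.045,20.222) → (88.712,21.073) → (140.025,57.947) → (148.909,32.334) → (136.507,17.464), returning to the start.

Shape 2 is a open polyline drawn with `<polyline>`. Its stroke #ff00ff means cut at S844, F1071. After flipping Y the toolpath is (179.456,100.527) → (27.730,36.434) → (68.478,69.114) → (179.035,91.911) → (27.061,99.433).

Shape 3 is a regular polygon drawn with `<polygon>`. Its stroke #ff00ff means cut at S844, F1071. After flipping Y the toolpath is (167.060,7.925) → (122.034,27.131) → (161.180,56.522) → (167.060,7.925), returning to the start.

Shape 4 is a open polyline drawn with `<polyline>`. Its stroke #ff00ff means cut at S844, F1071. After flipping Y the toolpath is (141.133,83.093) → (142.384,81.957) → (119.659,24.600) → (61.189,15.270).

G21
G90
G00 X136.507 Y17.464
M3 S844
G1 X140.045 Y20.222 F1071
G1 X88.712 Y21.073 F1071
G1 X140.025 Y57.947 F1071
G1 X148.909 Y32.334 F1071
G1 X136.507 Y17.464 F1071
M5
G00 X179.456 Y100.527
M3 S844
G1 X27.730 Y36.434 F1071
G1 X68.478 Y69.114 F1071
G1 X179.035 Y91.911 F1071
G1 X27.061 Y99.433 F1071
M5
G00 X167.060 Y7.925
M3 S844
G1 X122.034 Y27.131 F1071
G1 X161.180 Y56.522 F1071
G1 X167.060 Y7.925 F1071
M5
G00 X141.133 Y83.093
M3 S844
G1 X142.384 Y81.957 F1071
G1 X119.659 Y24.600 F1071
G1 X61.189 Y15.270 F1071
M5
G00 X0.000 Y0.000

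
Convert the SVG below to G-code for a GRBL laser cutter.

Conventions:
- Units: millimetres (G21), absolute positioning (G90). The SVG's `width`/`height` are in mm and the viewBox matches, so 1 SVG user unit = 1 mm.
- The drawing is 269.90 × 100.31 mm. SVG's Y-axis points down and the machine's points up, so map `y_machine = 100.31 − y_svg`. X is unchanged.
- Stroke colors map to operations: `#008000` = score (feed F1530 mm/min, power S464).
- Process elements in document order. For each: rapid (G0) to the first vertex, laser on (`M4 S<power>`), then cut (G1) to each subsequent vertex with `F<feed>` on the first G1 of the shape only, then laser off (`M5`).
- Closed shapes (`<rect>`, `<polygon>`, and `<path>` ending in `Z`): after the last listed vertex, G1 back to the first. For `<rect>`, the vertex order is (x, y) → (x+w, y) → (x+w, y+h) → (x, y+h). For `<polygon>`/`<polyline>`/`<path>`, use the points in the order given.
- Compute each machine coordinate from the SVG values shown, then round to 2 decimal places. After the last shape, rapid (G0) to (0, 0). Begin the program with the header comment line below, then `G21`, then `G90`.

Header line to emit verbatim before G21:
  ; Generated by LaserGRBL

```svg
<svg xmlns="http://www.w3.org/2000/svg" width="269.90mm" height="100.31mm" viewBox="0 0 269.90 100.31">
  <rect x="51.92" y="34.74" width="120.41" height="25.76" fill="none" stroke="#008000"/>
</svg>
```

1 u = 1 mm; y_m = 100.31 − y.

[1] `<rect>` rectangle, #008000→score S464 F1530: (51.92,65.57) → (172.33,65.57) → (172.33,39.81) → (51.92,39.81) → (51.92,65.57) (closed)

; Generated by LaserGRBL
G21
G90
G0 X51.92 Y65.57
M4 S464
G1 X172.33 Y65.57 F1530
G1 X172.33 Y39.81
G1 X51.92 Y39.81
G1 X51.92 Y65.57
M5
G0 X0.00 Y0.00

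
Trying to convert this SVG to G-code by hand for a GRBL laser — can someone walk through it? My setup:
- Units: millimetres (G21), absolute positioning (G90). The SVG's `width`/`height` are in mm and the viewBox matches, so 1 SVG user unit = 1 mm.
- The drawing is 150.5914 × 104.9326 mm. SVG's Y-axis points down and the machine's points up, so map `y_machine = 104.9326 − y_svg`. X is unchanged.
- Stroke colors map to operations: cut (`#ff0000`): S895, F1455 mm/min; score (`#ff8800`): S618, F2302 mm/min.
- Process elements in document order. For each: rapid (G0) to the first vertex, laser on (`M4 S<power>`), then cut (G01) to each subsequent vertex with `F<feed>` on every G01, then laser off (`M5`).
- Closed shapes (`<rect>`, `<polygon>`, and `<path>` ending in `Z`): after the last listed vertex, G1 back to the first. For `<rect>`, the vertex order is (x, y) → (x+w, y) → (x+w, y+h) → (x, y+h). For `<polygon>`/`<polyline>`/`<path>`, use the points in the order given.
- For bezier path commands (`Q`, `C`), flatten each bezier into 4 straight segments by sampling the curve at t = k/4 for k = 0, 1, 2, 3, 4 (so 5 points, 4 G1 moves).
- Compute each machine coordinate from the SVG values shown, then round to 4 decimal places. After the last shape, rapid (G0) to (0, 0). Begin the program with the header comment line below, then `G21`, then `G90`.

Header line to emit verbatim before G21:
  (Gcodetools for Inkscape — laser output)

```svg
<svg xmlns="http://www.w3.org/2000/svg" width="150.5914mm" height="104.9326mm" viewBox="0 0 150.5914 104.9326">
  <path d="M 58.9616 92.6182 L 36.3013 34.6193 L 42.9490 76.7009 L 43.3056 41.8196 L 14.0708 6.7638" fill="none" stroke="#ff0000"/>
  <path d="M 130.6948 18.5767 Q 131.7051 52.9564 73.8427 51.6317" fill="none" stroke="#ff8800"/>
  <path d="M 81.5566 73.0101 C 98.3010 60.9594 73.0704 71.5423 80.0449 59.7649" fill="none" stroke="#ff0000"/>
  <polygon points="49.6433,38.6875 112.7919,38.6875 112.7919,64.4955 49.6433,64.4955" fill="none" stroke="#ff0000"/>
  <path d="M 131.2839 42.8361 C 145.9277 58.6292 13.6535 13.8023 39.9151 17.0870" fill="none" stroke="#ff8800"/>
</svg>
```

(Gcodetools for Inkscape — laser output)
G21
G90
G0 X58.9616 Y12.3144
M4 S895
G01 X36.3013 Y70.3133 F1455
G01 X42.9490 Y28.2317 F1455
G01 X43.3056 Y63.1130 F1455
G01 X14.0708 Y98.1688 F1455
M5
G0 X130.6948 Y86.3559
M4 S618
G01 X127.5204 Y71.3976 F2302
G01 X116.9869 Y60.9023 F2302
G01 X99.0944 Y54.8701 F2302
G01 X73.8427 Y53.3009 F2302
M5
G0 X81.5566 Y31.9225
M4 S895
G01 X87.4037 Y37.4198 F1455
G01 X84.4645 Y38.6476 F1455
G01 X79.6934 Y39.8242 F1455
G01 X80.0449 Y45.1677 F1455
M5
G0 X49.6433 Y66.2451
M4 S895
G01 X112.7919 Y66.2451 F1455
G01 X112.7919 Y40.4371 F1455
G01 X49.6433 Y40.4371 F1455
G01 X49.6433 Y66.2451 F1455
M5
G0 X131.2839 Y62.0965
M4 S618
G01 X119.4923 Y59.9190 F2302
G01 X81.2428 Y70.2804 F2302
G01 X45.1716 Y82.9871 F2302
G01 X39.9151 Y87.8456 F2302
M5
G0 X0.0000 Y0.0000

viewBox `0 0 150.5914 104.9326` with mm width/height → 1 unit = 1 mm. Flip: y_m = 104.9326 − y_svg.

**Shape 1** — `<path>` open polyline, stroke `#ff0000` → cut (S895, F1455). Machine vertices: (58.9616,12.3144) → (36.3013,70.3133) → (42.9490,28.2317) → (43.3056,63.1130) → (14.0708,98.1688). Open path.

**Shape 2** — `<path>` quadratic bezier, stroke `#ff8800` → score (S618, F2302). Control points (SVG): P0=(130.6948,18.5767), P1=(131.7051,52.9564), P2=(73.8427,51.6317); sampled at t=k/4. Machine vertices: (130.6948,86.3559) → (127.5204,71.3976) → (116.9869,60.9023) → (99.0944,54.8701) → (73.8427,53.3009). Open path.

**Shape 3** — `<path>` cubic bezier, stroke `#ff0000` → cut (S895, F1455). Control points (SVG): P0=(81.5566,73.0101), P1=(98.3010,60.9594), P2=(73.0704,71.5423), P3=(80.0449,59.7649); sampled at t=k/4. Machine vertices: (81.5566,31.9225) → (87.4037,37.4198) → (84.4645,38.6476) → (79.6934,39.8242) → (80.0449,45.1677). Open path.

**Shape 4** — `<polygon>` rectangle, stroke `#ff0000` → cut (S895, F1455). Machine vertices: (49.6433,66.2451) → (112.7919,66.2451) → (112.7919,40.4371) → (49.6433,40.4371) → (49.6433,66.2451). Closed: final G1 returns to the first vertex.

**Shape 5** — `<path>` cubic bezier, stroke `#ff8800` → score (S618, F2302). Control points (SVG): P0=(131.2839,42.8361), P1=(145.9277,58.6292), P2=(13.6535,13.8023), P3=(39.9151,17.0870); sampled at t=k/4. Machine vertices: (131.2839,62.0965) → (119.4923,59.9190) → (81.2428,70.2804) → (45.1716,82.9871) → (39.9151,87.8456). Open path.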